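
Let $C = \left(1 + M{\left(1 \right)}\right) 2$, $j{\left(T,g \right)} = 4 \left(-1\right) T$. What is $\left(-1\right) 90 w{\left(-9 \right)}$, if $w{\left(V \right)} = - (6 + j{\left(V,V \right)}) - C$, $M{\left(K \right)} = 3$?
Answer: $4500$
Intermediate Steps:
$j{\left(T,g \right)} = - 4 T$
$C = 8$ ($C = \left(1 + 3\right) 2 = 4 \cdot 2 = 8$)
$w{\left(V \right)} = -14 + 4 V$ ($w{\left(V \right)} = - (6 - 4 V) - 8 = \left(-6 + 4 V\right) - 8 = -14 + 4 V$)
$\left(-1\right) 90 w{\left(-9 \right)} = \left(-1\right) 90 \left(-14 + 4 \left(-9\right)\right) = - 90 \left(-14 - 36\right) = \left(-90\right) \left(-50\right) = 4500$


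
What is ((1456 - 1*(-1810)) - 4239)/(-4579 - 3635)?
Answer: 973/8214 ≈ 0.11846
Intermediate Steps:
((1456 - 1*(-1810)) - 4239)/(-4579 - 3635) = ((1456 + 1810) - 4239)/(-8214) = (3266 - 4239)*(-1/8214) = -973*(-1/8214) = 973/8214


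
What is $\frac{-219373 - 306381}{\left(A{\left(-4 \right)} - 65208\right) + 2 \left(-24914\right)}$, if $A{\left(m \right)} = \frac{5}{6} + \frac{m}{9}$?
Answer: $\frac{9463572}{2070641} \approx 4.5704$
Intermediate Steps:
$A{\left(m \right)} = \frac{5}{6} + \frac{m}{9}$ ($A{\left(m \right)} = 5 \cdot \frac{1}{6} + m \frac{1}{9} = \frac{5}{6} + \frac{m}{9}$)
$\frac{-219373 - 306381}{\left(A{\left(-4 \right)} - 65208\right) + 2 \left(-24914\right)} = \frac{-219373 - 306381}{\left(\left(\frac{5}{6} + \frac{1}{9} \left(-4\right)\right) - 65208\right) + 2 \left(-24914\right)} = - \frac{525754}{\left(\left(\frac{5}{6} - \frac{4}{9}\right) - 65208\right) - 49828} = - \frac{525754}{\left(\frac{7}{18} - 65208\right) - 49828} = - \frac{525754}{- \frac{1173737}{18} - 49828} = - \frac{525754}{- \frac{2070641}{18}} = \left(-525754\right) \left(- \frac{18}{2070641}\right) = \frac{9463572}{2070641}$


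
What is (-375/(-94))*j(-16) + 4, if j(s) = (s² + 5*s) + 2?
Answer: 33563/47 ≈ 714.11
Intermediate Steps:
j(s) = 2 + s² + 5*s
(-375/(-94))*j(-16) + 4 = (-375/(-94))*(2 + (-16)² + 5*(-16)) + 4 = (-375*(-1/94))*(2 + 256 - 80) + 4 = (375/94)*178 + 4 = 33375/47 + 4 = 33563/47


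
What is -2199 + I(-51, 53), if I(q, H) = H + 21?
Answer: -2125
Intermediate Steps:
I(q, H) = 21 + H
-2199 + I(-51, 53) = -2199 + (21 + 53) = -2199 + 74 = -2125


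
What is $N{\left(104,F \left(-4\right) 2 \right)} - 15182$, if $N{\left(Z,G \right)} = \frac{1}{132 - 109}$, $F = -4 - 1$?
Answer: $- \frac{349185}{23} \approx -15182.0$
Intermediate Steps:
$F = -5$
$N{\left(Z,G \right)} = \frac{1}{23}$
$N{\left(104,F \left(-4\right) 2 \right)} - 15182 = \frac{1}{23} - 15182 = - \frac{349185}{23}$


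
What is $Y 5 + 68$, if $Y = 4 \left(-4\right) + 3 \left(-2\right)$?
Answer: $-42$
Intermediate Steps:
$Y = -22$ ($Y = -16 - 6 = -22$)
$Y 5 + 68 = \left(-22\right) 5 + 68 = -110 + 68 = -42$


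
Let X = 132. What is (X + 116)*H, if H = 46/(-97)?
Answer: -11408/97 ≈ -117.61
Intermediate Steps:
H = -46/97 (H = 46*(-1/97) = -46/97 ≈ -0.47423)
(X + 116)*H = (132 + 116)*(-46/97) = 248*(-46/97) = -11408/97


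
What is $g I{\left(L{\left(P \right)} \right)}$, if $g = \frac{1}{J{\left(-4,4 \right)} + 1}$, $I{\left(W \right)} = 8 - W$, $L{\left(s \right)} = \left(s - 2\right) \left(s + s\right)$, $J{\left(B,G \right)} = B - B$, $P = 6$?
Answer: $-40$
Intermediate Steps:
$J{\left(B,G \right)} = 0$
$L{\left(s \right)} = 2 s \left(-2 + s\right)$ ($L{\left(s \right)} = \left(-2 + s\right) 2 s = 2 s \left(-2 + s\right)$)
$g = 1$ ($g = \frac{1}{0 + 1} = 1^{-1} = 1$)
$g I{\left(L{\left(P \right)} \right)} = 1 \left(8 - 2 \cdot 6 \left(-2 + 6\right)\right) = 1 \left(8 - 2 \cdot 6 \cdot 4\right) = 1 \left(8 - 48\right) = 1 \left(-40\right) = -40$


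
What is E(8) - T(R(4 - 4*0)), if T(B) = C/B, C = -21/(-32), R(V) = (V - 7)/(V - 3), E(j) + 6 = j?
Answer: 71/32 ≈ 2.2188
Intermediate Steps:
E(j) = -6 + j
R(V) = (-7 + V)/(-3 + V)
C = 21/32 (C = -21*(-1/32) = 21/32 ≈ 0.65625)
T(B) = 21/(32*B)
E(8) - T(R(4 - 4*0)) = (-6 + 8) - 21/(32*((-7 + (4 - 4*0))/(-3 + (4 - 4*0)))) = 2 - 21/(32*((-7 + (4 + 0))/(-3 + (4 + 0)))) = 2 - 21/(32*((-7 + 4)/(-3 + 4))) = 2 - 21/(32*(-3/1)) = 2 - 21/(32*(1*(-3))) = 2 - 21/(32*(-3)) = 2 - 21*(-1)/(32*3) = 2 - 1*(-7/32) = 2 + 7/32 = 71/32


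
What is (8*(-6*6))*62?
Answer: -17856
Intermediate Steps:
(8*(-6*6))*62 = (8*(-36))*62 = -288*62 = -17856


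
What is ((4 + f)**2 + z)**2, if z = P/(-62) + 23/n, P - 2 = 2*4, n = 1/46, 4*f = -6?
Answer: 17410010809/15376 ≈ 1.1323e+6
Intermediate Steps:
f = -3/2 (f = (1/4)*(-6) = -3/2 ≈ -1.5000)
n = 1/46 ≈ 0.021739
P = 10 (P = 2 + 2*4 = 2 + 8 = 10)
z = 32793/31 (z = 10/(-62) + 23/(1/46) = 10*(-1/62) + 23*46 = -5/31 + 1058 = 32793/31 ≈ 1057.8)
((4 + f)**2 + z)**2 = ((4 - 3/2)**2 + 32793/31)**2 = ((5/2)**2 + 32793/31)**2 = (25/4 + 32793/31)**2 = (131947/124)**2 = 17410010809/15376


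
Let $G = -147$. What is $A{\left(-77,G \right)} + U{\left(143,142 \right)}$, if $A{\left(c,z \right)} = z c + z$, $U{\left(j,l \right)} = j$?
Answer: $11315$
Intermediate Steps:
$A{\left(c,z \right)} = z + c z$ ($A{\left(c,z \right)} = c z + z = z + c z$)
$A{\left(-77,G \right)} + U{\left(143,142 \right)} = - 147 \left(1 - 77\right) + 143 = \left(-147\right) \left(-76\right) + 143 = 11172 + 143 = 11315$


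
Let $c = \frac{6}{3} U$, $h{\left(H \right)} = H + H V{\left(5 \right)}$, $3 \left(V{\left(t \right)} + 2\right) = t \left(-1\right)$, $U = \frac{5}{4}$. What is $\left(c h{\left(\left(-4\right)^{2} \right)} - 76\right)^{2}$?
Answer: $\frac{300304}{9} \approx 33367.0$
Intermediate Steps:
$U = \frac{5}{4}$ ($U = 5 \cdot \frac{1}{4} = \frac{5}{4} \approx 1.25$)
$V{\left(t \right)} = -2 - \frac{t}{3}$ ($V{\left(t \right)} = -2 + \frac{t \left(-1\right)}{3} = -2 + \frac{\left(-1\right) t}{3} = -2 - \frac{t}{3}$)
$h{\left(H \right)} = - \frac{8 H}{3}$ ($h{\left(H \right)} = H + H \left(-2 - \frac{5}{3}\right) = H + H \left(- \frac{11}{3}\right) = H - \frac{11 H}{3} = - \frac{8 H}{3}$)
$c = \frac{5}{2}$ ($c = \frac{6}{3} \cdot \frac{5}{4} = 6 \cdot \frac{1}{3} \cdot \frac{5}{4} = 2 \cdot \frac{5}{4} = \frac{5}{2} \approx 2.5$)
$\left(c h{\left(\left(-4\right)^{2} \right)} - 76\right)^{2} = \left(\frac{5 \left(- \frac{8 \left(-4\right)^{2}}{3}\right)}{2} - 76\right)^{2} = \left(\frac{5 \left(\left(- \frac{8}{3}\right) 16\right)}{2} - 76\right)^{2} = \left(\frac{5}{2} \left(- \frac{128}{3}\right) - 76\right)^{2} = \left(- \frac{320}{3} - 76\right)^{2} = \left(- \frac{548}{3}\right)^{2} = \frac{300304}{9}$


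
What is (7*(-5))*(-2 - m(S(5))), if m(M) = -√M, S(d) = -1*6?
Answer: 70 - 35*I*√6 ≈ 70.0 - 85.732*I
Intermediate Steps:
S(d) = -6
(7*(-5))*(-2 - m(S(5))) = (7*(-5))*(-2 - (-1)*√(-6)) = -35*(-2 - (-1)*I*√6) = -35*(-2 + I*√6) = 70 - 35*I*√6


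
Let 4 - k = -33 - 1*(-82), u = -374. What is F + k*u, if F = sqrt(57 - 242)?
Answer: 16830 + I*sqrt(185) ≈ 16830.0 + 13.601*I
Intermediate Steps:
F = I*sqrt(185) (F = sqrt(-185) = I*sqrt(185) ≈ 13.601*I)
k = -45 (k = 4 - (-33 - 1*(-82)) = 4 - (-33 + 82) = 4 - 1*49 = 4 - 49 = -45)
F + k*u = I*sqrt(185) - 45*(-374) = I*sqrt(185) + 16830 = 16830 + I*sqrt(185)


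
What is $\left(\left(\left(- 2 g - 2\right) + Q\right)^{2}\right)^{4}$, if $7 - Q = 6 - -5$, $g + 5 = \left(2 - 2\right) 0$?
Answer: $65536$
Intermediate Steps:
$g = -5$ ($g = -5 + \left(2 - 2\right) 0 = -5 + 0 \cdot 0 = -5 + 0 = -5$)
$Q = -4$ ($Q = 7 - \left(6 - -5\right) = 7 - \left(6 + 5\right) = 7 - 11 = -4$)
$\left(\left(\left(- 2 g - 2\right) + Q\right)^{2}\right)^{4} = \left(\left(\left(\left(-2\right) \left(-5\right) - 2\right) - 4\right)^{2}\right)^{4} = \left(\left(\left(10 - 2\right) - 4\right)^{2}\right)^{4} = \left(\left(8 - 4\right)^{2}\right)^{4} = \left(4^{2}\right)^{4} = 16^{4} = 65536$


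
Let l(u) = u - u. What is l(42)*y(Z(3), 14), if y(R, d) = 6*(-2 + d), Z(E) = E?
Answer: 0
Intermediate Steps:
y(R, d) = -12 + 6*d
l(u) = 0
l(42)*y(Z(3), 14) = 0*(-12 + 6*14) = 0*(-12 + 84) = 0*72 = 0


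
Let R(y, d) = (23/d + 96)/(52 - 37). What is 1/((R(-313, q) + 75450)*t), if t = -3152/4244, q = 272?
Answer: -216444/12129768119 ≈ -1.7844e-5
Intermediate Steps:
t = -788/1061 (t = -3152*1/4244 = -788/1061 ≈ -0.74270)
R(y, d) = 32/5 + 23/(15*d) (R(y, d) = (96 + 23/d)/15 = (96 + 23/d)*(1/15) = 32/5 + 23/(15*d))
1/((R(-313, q) + 75450)*t) = 1/(((1/15)*(23 + 96*272)/272 + 75450)*(-788/1061)) = -1061/788/((1/15)*(1/272)*(23 + 26112) + 75450) = -1061/788/((1/15)*(1/272)*26135 + 75450) = -1061/788/(5227/816 + 75450) = -1061/788/(61572427/816) = (816/61572427)*(-1061/788) = -216444/12129768119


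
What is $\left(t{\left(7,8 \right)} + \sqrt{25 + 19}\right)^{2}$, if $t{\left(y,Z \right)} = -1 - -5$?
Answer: $60 + 16 \sqrt{11} \approx 113.07$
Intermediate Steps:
$t{\left(y,Z \right)} = 4$ ($t{\left(y,Z \right)} = -1 + 5 = 4$)
$\left(t{\left(7,8 \right)} + \sqrt{25 + 19}\right)^{2} = \left(4 + \sqrt{25 + 19}\right)^{2} = \left(4 + \sqrt{44}\right)^{2} = \left(4 + 2 \sqrt{11}\right)^{2}$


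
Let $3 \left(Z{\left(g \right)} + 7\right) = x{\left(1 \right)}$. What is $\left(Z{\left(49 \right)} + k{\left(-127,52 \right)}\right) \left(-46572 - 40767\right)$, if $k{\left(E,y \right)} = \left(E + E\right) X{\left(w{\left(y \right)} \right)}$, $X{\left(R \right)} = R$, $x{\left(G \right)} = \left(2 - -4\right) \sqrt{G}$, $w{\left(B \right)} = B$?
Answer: $1154010207$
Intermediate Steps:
$x{\left(G \right)} = 6 \sqrt{G}$ ($x{\left(G \right)} = \left(2 + 4\right) \sqrt{G} = 6 \sqrt{G}$)
$Z{\left(g \right)} = -5$ ($Z{\left(g \right)} = -7 + \frac{6 \sqrt{1}}{3} = -7 + \frac{6 \cdot 1}{3} = -7 + \frac{1}{3} \cdot 6 = -7 + 2 = -5$)
$k{\left(E,y \right)} = 2 E y$ ($k{\left(E,y \right)} = \left(E + E\right) y = 2 E y$)
$\left(Z{\left(49 \right)} + k{\left(-127,52 \right)}\right) \left(-46572 - 40767\right) = \left(-5 + 2 \left(-127\right) 52\right) \left(-46572 - 40767\right) = \left(-5 - 13208\right) \left(-87339\right) = \left(-13213\right) \left(-87339\right) = 1154010207$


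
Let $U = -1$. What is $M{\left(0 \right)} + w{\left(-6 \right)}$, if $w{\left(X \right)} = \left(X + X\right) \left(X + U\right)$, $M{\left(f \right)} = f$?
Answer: $84$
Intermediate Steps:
$w{\left(X \right)} = 2 X \left(-1 + X\right)$ ($w{\left(X \right)} = \left(X + X\right) \left(X - 1\right) = 2 X \left(-1 + X\right)$)
$M{\left(0 \right)} + w{\left(-6 \right)} = 0 + 2 \left(-6\right) \left(-1 - 6\right) = 0 + 2 \left(-6\right) \left(-7\right) = 0 + 84 = 84$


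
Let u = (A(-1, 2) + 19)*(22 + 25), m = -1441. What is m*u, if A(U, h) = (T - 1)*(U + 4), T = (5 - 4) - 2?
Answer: -880451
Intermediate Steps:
T = -1 (T = 1 - 2 = -1)
A(U, h) = -8 - 2*U (A(U, h) = (-1 - 1)*(U + 4) = -2*(4 + U) = -8 - 2*U)
u = 611 (u = ((-8 - 2*(-1)) + 19)*(22 + 25) = ((-8 + 2) + 19)*47 = (-6 + 19)*47 = 13*47 = 611)
m*u = -1441*611 = -880451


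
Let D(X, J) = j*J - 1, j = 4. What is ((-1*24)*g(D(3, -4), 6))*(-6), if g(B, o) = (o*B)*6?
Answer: -88128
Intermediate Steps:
D(X, J) = -1 + 4*J (D(X, J) = 4*J - 1 = -1 + 4*J)
g(B, o) = 6*B*o (g(B, o) = (B*o)*6 = 6*B*o)
((-1*24)*g(D(3, -4), 6))*(-6) = ((-1*24)*(6*(-1 + 4*(-4))*6))*(-6) = -144*(-1 - 16)*6*(-6) = -144*(-17)*6*(-6) = -24*(-612)*(-6) = 14688*(-6) = -88128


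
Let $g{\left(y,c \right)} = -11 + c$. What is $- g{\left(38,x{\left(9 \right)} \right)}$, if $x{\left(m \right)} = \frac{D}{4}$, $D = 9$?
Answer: $\frac{35}{4} \approx 8.75$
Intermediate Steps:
$x{\left(m \right)} = \frac{9}{4}$
$- g{\left(38,x{\left(9 \right)} \right)} = - (-11 + \frac{9}{4}) = \left(-1\right) \left(- \frac{35}{4}\right) = \frac{35}{4}$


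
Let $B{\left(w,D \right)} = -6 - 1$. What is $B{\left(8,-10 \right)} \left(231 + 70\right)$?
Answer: $-2107$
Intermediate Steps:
$B{\left(w,D \right)} = -7$
$B{\left(8,-10 \right)} \left(231 + 70\right) = - 7 \left(231 + 70\right) = \left(-7\right) 301 = -2107$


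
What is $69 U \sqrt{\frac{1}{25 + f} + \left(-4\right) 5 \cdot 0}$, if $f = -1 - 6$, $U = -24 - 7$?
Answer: $- \frac{713 \sqrt{2}}{2} \approx -504.17$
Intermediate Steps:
$U = -31$
$f = -7$ ($f = -1 - 6 = -7$)
$69 U \sqrt{\frac{1}{25 + f} + \left(-4\right) 5 \cdot 0} = 69 \left(-31\right) \sqrt{\frac{1}{25 - 7} + \left(-4\right) 5 \cdot 0} = - 2139 \sqrt{\frac{1}{18} - 0} = - 2139 \sqrt{\frac{1}{18} + 0} = - \frac{2139}{3 \sqrt{2}} = - 2139 \frac{\sqrt{2}}{6} = - \frac{713 \sqrt{2}}{2}$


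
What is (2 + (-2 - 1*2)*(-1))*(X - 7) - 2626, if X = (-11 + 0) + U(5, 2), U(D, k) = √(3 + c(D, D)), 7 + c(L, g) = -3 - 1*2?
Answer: -2734 + 18*I ≈ -2734.0 + 18.0*I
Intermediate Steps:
c(L, g) = -12 (c(L, g) = -7 + (-3 - 1*2) = -7 + (-3 - 2) = -7 - 5 = -12)
U(D, k) = 3*I (U(D, k) = √(3 - 12) = √(-9) = 3*I)
X = -11 + 3*I (X = (-11 + 0) + 3*I = -11 + 3*I ≈ -11.0 + 3.0*I)
(2 + (-2 - 1*2)*(-1))*(X - 7) - 2626 = (2 + (-2 - 1*2)*(-1))*((-11 + 3*I) - 7) - 2626 = (2 + (-2 - 2)*(-1))*(-18 + 3*I) - 2626 = (2 - 4*(-1))*(-18 + 3*I) - 2626 = (2 + 4)*(-18 + 3*I) - 2626 = 6*(-18 + 3*I) - 2626 = (-108 + 18*I) - 2626 = -2734 + 18*I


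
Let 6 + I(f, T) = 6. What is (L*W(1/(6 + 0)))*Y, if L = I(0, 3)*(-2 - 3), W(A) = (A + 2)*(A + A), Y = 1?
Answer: 0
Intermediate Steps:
I(f, T) = 0 (I(f, T) = -6 + 6 = 0)
W(A) = 2*A*(2 + A) (W(A) = (2 + A)*(2*A) = 2*A*(2 + A))
L = 0 (L = 0*(-2 - 3) = 0*(-5) = 0)
(L*W(1/(6 + 0)))*Y = (0*(2*(2 + 1/(6 + 0))/(6 + 0)))*1 = (0*(2*(2 + 1/6)/6))*1 = (0*(2*(1/6)*(2 + 1/6)))*1 = (0*(2*(1/6)*(13/6)))*1 = (0*(13/18))*1 = 0*1 = 0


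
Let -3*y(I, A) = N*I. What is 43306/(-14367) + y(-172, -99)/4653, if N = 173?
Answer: -59001334/66849651 ≈ -0.88260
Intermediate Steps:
y(I, A) = -173*I/3
43306/(-14367) + y(-172, -99)/4653 = 43306/(-14367) - 173/3*(-172)/4653 = 43306*(-1/14367) + (29756/3)*(1/4653) = -43306/14367 + 29756/13959 = -59001334/66849651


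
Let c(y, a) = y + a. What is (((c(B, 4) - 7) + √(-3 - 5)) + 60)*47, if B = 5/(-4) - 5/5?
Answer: 10293/4 + 94*I*√2 ≈ 2573.3 + 132.94*I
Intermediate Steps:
B = -9/4 (B = 5*(-¼) - 5*⅕ = -5/4 - 1 = -9/4 ≈ -2.2500)
c(y, a) = a + y
(((c(B, 4) - 7) + √(-3 - 5)) + 60)*47 = ((((4 - 9/4) - 7) + √(-3 - 5)) + 60)*47 = (((7/4 - 7) + √(-8)) + 60)*47 = ((-21/4 + 2*I*√2) + 60)*47 = (219/4 + 2*I*√2)*47 = 10293/4 + 94*I*√2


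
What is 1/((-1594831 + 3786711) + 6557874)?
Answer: 1/8749754 ≈ 1.1429e-7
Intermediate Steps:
1/((-1594831 + 3786711) + 6557874) = 1/(2191880 + 6557874) = 1/8749754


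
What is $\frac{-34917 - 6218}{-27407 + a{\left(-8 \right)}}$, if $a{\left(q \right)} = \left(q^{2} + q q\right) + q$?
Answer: $\frac{41135}{27287} \approx 1.5075$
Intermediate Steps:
$a{\left(q \right)} = q + 2 q^{2}$ ($a{\left(q \right)} = \left(q^{2} + q^{2}\right) + q = 2 q^{2} + q = q + 2 q^{2}$)
$\frac{-34917 - 6218}{-27407 + a{\left(-8 \right)}} = \frac{-34917 - 6218}{-27407 - 8 \left(1 + 2 \left(-8\right)\right)} = - \frac{41135}{-27407 - 8 \left(1 - 16\right)} = - \frac{41135}{-27407 - -120} = - \frac{41135}{-27407 + 120} = - \frac{41135}{-27287} = \left(-41135\right) \left(- \frac{1}{27287}\right) = \frac{41135}{27287}$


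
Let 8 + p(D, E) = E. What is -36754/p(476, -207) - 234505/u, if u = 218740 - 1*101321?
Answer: 4265199351/25245085 ≈ 168.95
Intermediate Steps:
p(D, E) = -8 + E
u = 117419 (u = 218740 - 101321 = 117419)
-36754/p(476, -207) - 234505/u = -36754/(-8 - 207) - 234505/117419 = -36754/(-215) - 234505*1/117419 = -36754*(-1/215) - 234505/117419 = 36754/215 - 234505/117419 = 4265199351/25245085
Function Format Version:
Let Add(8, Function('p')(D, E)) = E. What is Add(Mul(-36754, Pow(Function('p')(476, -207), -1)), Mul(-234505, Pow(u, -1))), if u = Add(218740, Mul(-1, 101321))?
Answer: Rational(4265199351, 25245085) ≈ 168.95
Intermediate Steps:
Function('p')(D, E) = Add(-8, E)
u = 117419 (u = Add(218740, -101321) = 117419)
Add(Mul(-36754, Pow(Function('p')(476, -207), -1)), Mul(-234505, Pow(u, -1))) = Add(Mul(-36754, Pow(Add(-8, -207), -1)), Mul(-234505, Pow(117419, -1))) = Add(Mul(-36754, Pow(-215, -1)), Mul(-234505, Rational(1, 117419))) = Add(Mul(-36754, Rational(-1, 215)), Rational(-234505, 117419)) = Add(Rational(36754, 215), Rational(-234505, 117419)) = Rational(4265199351, 25245085)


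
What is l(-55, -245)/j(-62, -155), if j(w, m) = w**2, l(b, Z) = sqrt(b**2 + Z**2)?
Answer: 5*sqrt(2522)/3844 ≈ 0.065322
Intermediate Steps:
l(b, Z) = sqrt(Z**2 + b**2)
l(-55, -245)/j(-62, -155) = sqrt((-245)**2 + (-55)**2)/((-62)**2) = sqrt(60025 + 3025)/3844 = sqrt(63050)*(1/3844) = (5*sqrt(2522))*(1/3844) = 5*sqrt(2522)/3844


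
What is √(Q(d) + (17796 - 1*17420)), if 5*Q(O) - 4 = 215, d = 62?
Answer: √10495/5 ≈ 20.489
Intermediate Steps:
Q(O) = 219/5 (Q(O) = ⅘ + (⅕)*215 = ⅘ + 43 = 219/5)
√(Q(d) + (17796 - 1*17420)) = √(219/5 + (17796 - 1*17420)) = √(219/5 + (17796 - 17420)) = √(219/5 + 376) = √(2099/5) = √10495/5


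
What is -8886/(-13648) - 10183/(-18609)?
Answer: 152168579/126987816 ≈ 1.1983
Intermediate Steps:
-8886/(-13648) - 10183/(-18609) = -8886*(-1/13648) - 10183*(-1/18609) = 4443/6824 + 10183/18609 = 152168579/126987816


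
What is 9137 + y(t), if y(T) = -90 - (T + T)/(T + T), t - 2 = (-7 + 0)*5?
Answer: 9046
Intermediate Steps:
t = -33 (t = 2 + (-7 + 0)*5 = 2 - 7*5 = 2 - 35 = -33)
y(T) = -91 (y(T) = -90 - 2*T/(2*T) = -90 - 2*T*1/(2*T) = -90 - 1*1 = -90 - 1 = -91)
9137 + y(t) = 9137 - 91 = 9046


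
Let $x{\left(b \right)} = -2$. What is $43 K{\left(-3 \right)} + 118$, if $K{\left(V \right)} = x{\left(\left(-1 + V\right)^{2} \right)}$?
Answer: $32$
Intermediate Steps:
$K{\left(V \right)} = -2$
$43 K{\left(-3 \right)} + 118 = 43 \left(-2\right) + 118 = -86 + 118 = 32$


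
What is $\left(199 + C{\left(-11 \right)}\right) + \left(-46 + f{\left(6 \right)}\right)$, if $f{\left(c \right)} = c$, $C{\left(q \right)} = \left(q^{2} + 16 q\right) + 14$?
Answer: $118$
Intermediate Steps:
$C{\left(q \right)} = 14 + q^{2} + 16 q$
$\left(199 + C{\left(-11 \right)}\right) + \left(-46 + f{\left(6 \right)}\right) = \left(199 + \left(14 + \left(-11\right)^{2} + 16 \left(-11\right)\right)\right) + \left(-46 + 6\right) = \left(199 + \left(14 + 121 - 176\right)\right) - 40 = \left(199 - 41\right) - 40 = 158 - 40 = 118$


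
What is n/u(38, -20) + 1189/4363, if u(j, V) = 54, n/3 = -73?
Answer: -297097/78534 ≈ -3.7830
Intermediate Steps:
n = -219 (n = 3*(-73) = -219)
n/u(38, -20) + 1189/4363 = -219/54 + 1189/4363 = -219*1/54 + 1189*(1/4363) = -73/18 + 1189/4363 = -297097/78534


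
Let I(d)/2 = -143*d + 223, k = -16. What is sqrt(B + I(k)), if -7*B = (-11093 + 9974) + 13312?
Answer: sqrt(160727)/7 ≈ 57.273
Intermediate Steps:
I(d) = 446 - 286*d (I(d) = 2*(-143*d + 223) = 2*(223 - 143*d) = 446 - 286*d)
B = -12193/7 (B = -((-11093 + 9974) + 13312)/7 = -(-1119 + 13312)/7 = -1/7*12193 = -12193/7 ≈ -1741.9)
sqrt(B + I(k)) = sqrt(-12193/7 + (446 - 286*(-16))) = sqrt(-12193/7 + (446 + 4576)) = sqrt(-12193/7 + 5022) = sqrt(22961/7) = sqrt(160727)/7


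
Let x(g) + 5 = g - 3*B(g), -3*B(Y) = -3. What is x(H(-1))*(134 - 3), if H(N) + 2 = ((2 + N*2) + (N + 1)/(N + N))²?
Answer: -1310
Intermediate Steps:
B(Y) = 1 (B(Y) = -⅓*(-3) = 1)
H(N) = -2 + (2 + 2*N + (1 + N)/(2*N))² (H(N) = -2 + ((2 + N*2) + (N + 1)/(N + N))² = -2 + ((2 + 2*N) + (1 + N)/((2*N)))² = -2 + ((2 + 2*N) + (1 + N)*(1/(2*N)))² = -2 + ((2 + 2*N) + (1 + N)/(2*N))² = -2 + (2 + 2*N + (1 + N)/(2*N))²)
x(g) = -8 + g (x(g) = -5 + (g - 3*1) = -5 + (g - 3) = -5 + (-3 + g) = -8 + g)
x(H(-1))*(134 - 3) = (-8 + (-2 + (¼)*(1 + 4*(-1)² + 5*(-1))²/(-1)²))*(134 - 3) = (-8 + (-2 + (¼)*1*(1 + 4*1 - 5)²))*131 = (-8 + (-2 + (¼)*1*(1 + 4 - 5)²))*131 = (-8 + (-2 + (¼)*1*0²))*131 = (-8 + (-2 + (¼)*1*0))*131 = (-8 + (-2 + 0))*131 = (-8 - 2)*131 = -10*131 = -1310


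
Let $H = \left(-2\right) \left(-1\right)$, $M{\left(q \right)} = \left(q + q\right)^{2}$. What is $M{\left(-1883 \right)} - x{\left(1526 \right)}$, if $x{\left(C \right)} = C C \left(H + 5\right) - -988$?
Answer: $-2118964$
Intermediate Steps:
$M{\left(q \right)} = 4 q^{2}$ ($M{\left(q \right)} = \left(2 q\right)^{2} = 4 q^{2}$)
$H = 2$
$x{\left(C \right)} = 988 + 7 C^{2}$ ($x{\left(C \right)} = C C \left(2 + 5\right) - -988 = C C 7 + 988 = C 7 C + 988 = 7 C^{2} + 988 = 988 + 7 C^{2}$)
$M{\left(-1883 \right)} - x{\left(1526 \right)} = 4 \left(-1883\right)^{2} - \left(988 + 7 \cdot 1526^{2}\right) = 4 \cdot 3545689 - \left(988 + 7 \cdot 2328676\right) = 14182756 - \left(988 + 16300732\right) = 14182756 - 16301720 = -2118964$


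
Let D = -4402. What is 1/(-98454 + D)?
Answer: -1/102856 ≈ -9.7223e-6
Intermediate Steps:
1/(-98454 + D) = 1/(-98454 - 4402) = 1/(-102856) = -1/102856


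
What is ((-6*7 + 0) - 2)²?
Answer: 1936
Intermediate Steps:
((-6*7 + 0) - 2)² = ((-42 + 0) - 2)² = (-42 - 2)² = (-44)² = 1936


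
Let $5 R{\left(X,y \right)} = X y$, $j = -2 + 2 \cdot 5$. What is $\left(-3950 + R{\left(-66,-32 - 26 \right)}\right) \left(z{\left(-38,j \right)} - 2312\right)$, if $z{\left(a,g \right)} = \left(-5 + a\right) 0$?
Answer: $\frac{36811664}{5} \approx 7.3623 \cdot 10^{6}$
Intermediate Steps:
$j = 8$ ($j = -2 + 10 = 8$)
$R{\left(X,y \right)} = \frac{X y}{5}$
$z{\left(a,g \right)} = 0$
$\left(-3950 + R{\left(-66,-32 - 26 \right)}\right) \left(z{\left(-38,j \right)} - 2312\right) = \left(-3950 + \frac{1}{5} \left(-66\right) \left(-32 - 26\right)\right) \left(0 - 2312\right) = \left(-3950 + \frac{1}{5} \left(-66\right) \left(-32 - 26\right)\right) \left(-2312\right) = \left(-3950 + \frac{1}{5} \left(-66\right) \left(-58\right)\right) \left(-2312\right) = \left(-3950 + \frac{3828}{5}\right) \left(-2312\right) = \left(- \frac{15922}{5}\right) \left(-2312\right) = \frac{36811664}{5}$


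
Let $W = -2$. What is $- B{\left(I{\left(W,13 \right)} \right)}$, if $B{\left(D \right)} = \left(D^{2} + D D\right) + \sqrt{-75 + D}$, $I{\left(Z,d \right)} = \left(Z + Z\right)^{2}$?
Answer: $-512 - i \sqrt{59} \approx -512.0 - 7.6811 i$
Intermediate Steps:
$I{\left(Z,d \right)} = 4 Z^{2}$ ($I{\left(Z,d \right)} = \left(2 Z\right)^{2} = 4 Z^{2}$)
$B{\left(D \right)} = \sqrt{-75 + D} + 2 D^{2}$ ($B{\left(D \right)} = \left(D^{2} + D^{2}\right) + \sqrt{-75 + D} = 2 D^{2} + \sqrt{-75 + D} = \sqrt{-75 + D} + 2 D^{2}$)
$- B{\left(I{\left(W,13 \right)} \right)} = - (\sqrt{-75 + 4 \left(-2\right)^{2}} + 2 \left(4 \left(-2\right)^{2}\right)^{2}) = - (\sqrt{-75 + 4 \cdot 4} + 2 \left(4 \cdot 4\right)^{2}) = - (\sqrt{-75 + 16} + 2 \cdot 16^{2}) = - (\sqrt{-59} + 2 \cdot 256) = - (i \sqrt{59} + 512) = - (512 + i \sqrt{59}) = -512 - i \sqrt{59}$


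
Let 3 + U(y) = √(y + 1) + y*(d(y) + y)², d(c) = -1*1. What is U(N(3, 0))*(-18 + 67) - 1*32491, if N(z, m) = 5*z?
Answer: 111618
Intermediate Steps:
d(c) = -1
U(y) = -3 + √(1 + y) + y*(-1 + y)² (U(y) = -3 + (√(y + 1) + y*(-1 + y)²) = -3 + (√(1 + y) + y*(-1 + y)²) = -3 + √(1 + y) + y*(-1 + y)²)
U(N(3, 0))*(-18 + 67) - 1*32491 = (-3 + √(1 + 5*3) + (5*3)*(-1 + 5*3)²)*(-18 + 67) - 1*32491 = (-3 + √(1 + 15) + 15*(-1 + 15)²)*49 - 32491 = (-3 + √16 + 15*14²)*49 - 32491 = (-3 + 4 + 15*196)*49 - 32491 = (-3 + 4 + 2940)*49 - 32491 = 2941*49 - 32491 = 144109 - 32491 = 111618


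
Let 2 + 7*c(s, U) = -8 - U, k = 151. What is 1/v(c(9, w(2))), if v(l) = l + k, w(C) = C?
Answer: 7/1045 ≈ 0.0066986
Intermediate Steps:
c(s, U) = -10/7 - U/7 (c(s, U) = -2/7 + (-8 - U)/7 = -2/7 + (-8/7 - U/7) = -10/7 - U/7)
v(l) = 151 + l (v(l) = l + 151 = 151 + l)
1/v(c(9, w(2))) = 1/(151 + (-10/7 - ⅐*2)) = 1/(151 + (-10/7 - 2/7)) = 1/(151 - 12/7) = 1/(1045/7) = 7/1045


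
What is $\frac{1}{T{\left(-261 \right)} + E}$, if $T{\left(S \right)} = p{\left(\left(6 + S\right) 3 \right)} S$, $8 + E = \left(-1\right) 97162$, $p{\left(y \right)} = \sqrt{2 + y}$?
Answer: $\frac{i}{3 \left(- 32390 i + 87 \sqrt{763}\right)} \approx -1.0235 \cdot 10^{-5} + 7.5937 \cdot 10^{-7} i$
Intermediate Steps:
$E = -97170$ ($E = -8 - 97162 = -97170$)
$T{\left(S \right)} = S \sqrt{20 + 3 S}$ ($T{\left(S \right)} = \sqrt{2 + \left(6 + S\right) 3} S = \sqrt{2 + \left(18 + 3 S\right)} S = \sqrt{20 + 3 S} S = S \sqrt{20 + 3 S}$)
$\frac{1}{T{\left(-261 \right)} + E} = \frac{1}{- 261 \sqrt{20 + 3 \left(-261\right)} - 97170} = \frac{1}{- 261 \sqrt{20 - 783} - 97170} = \frac{1}{- 261 \sqrt{-763} - 97170} = \frac{1}{- 261 i \sqrt{763} - 97170} = \frac{1}{-97170 - 261 i \sqrt{763}}$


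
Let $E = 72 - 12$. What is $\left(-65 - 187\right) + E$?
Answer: $-192$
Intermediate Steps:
$E = 60$
$\left(-65 - 187\right) + E = \left(-65 - 187\right) + 60 = -252 + 60 = -192$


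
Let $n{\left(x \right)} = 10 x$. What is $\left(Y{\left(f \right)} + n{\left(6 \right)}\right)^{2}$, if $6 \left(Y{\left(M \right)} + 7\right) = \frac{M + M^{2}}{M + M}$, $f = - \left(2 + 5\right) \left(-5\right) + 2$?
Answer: $\frac{113569}{36} \approx 3154.7$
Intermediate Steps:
$f = 37$ ($f = - 7 \left(-5\right) + 2 = \left(-1\right) \left(-35\right) + 2 = 35 + 2 = 37$)
$Y{\left(M \right)} = -7 + \frac{M + M^{2}}{12 M}$ ($Y{\left(M \right)} = -7 + \frac{\left(M + M^{2}\right) \frac{1}{M + M}}{6} = -7 + \frac{\left(M + M^{2}\right) \frac{1}{2 M}}{6} = -7 + \frac{\frac{1}{2} \frac{1}{M} \left(M + M^{2}\right)}{6} = -7 + \frac{M + M^{2}}{12 M}$)
$\left(Y{\left(f \right)} + n{\left(6 \right)}\right)^{2} = \left(\left(- \frac{83}{12} + \frac{1}{12} \cdot 37\right) + 10 \cdot 6\right)^{2} = \left(\left(- \frac{83}{12} + \frac{37}{12}\right) + 60\right)^{2} = \left(- \frac{23}{6} + 60\right)^{2} = \left(\frac{337}{6}\right)^{2} = \frac{113569}{36}$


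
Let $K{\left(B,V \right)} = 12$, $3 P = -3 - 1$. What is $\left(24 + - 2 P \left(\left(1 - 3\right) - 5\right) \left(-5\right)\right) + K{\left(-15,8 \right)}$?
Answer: $\frac{388}{3} \approx 129.33$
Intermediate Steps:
$P = - \frac{4}{3}$ ($P = \frac{-3 - 1}{3} = \frac{1}{3} \left(-4\right) = - \frac{4}{3} \approx -1.3333$)
$\left(24 + - 2 P \left(\left(1 - 3\right) - 5\right) \left(-5\right)\right) + K{\left(-15,8 \right)} = \left(24 + \left(-2\right) \left(- \frac{4}{3}\right) \left(\left(1 - 3\right) - 5\right) \left(-5\right)\right) + 12 = \left(24 + \frac{8 \left(-2 - 5\right) \left(-5\right)}{3}\right) + 12 = \left(24 + \frac{8 \left(\left(-7\right) \left(-5\right)\right)}{3}\right) + 12 = \left(24 + \frac{8}{3} \cdot 35\right) + 12 = \left(24 + \frac{280}{3}\right) + 12 = \frac{352}{3} + 12 = \frac{388}{3}$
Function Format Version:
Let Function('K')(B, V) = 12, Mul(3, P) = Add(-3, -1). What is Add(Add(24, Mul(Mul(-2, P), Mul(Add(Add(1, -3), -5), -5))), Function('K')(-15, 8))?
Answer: Rational(388, 3) ≈ 129.33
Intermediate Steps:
P = Rational(-4, 3) (P = Mul(Rational(1, 3), Add(-3, -1)) = Mul(Rational(1, 3), -4) = Rational(-4, 3) ≈ -1.3333)
Add(Add(24, Mul(Mul(-2, P), Mul(Add(Add(1, -3), -5), -5))), Function('K')(-15, 8)) = Add(Add(24, Mul(Mul(-2, Rational(-4, 3)), Mul(Add(Add(1, -3), -5), -5))), 12) = Add(Add(24, Mul(Rational(8, 3), Mul(Add(-2, -5), -5))), 12) = Add(Add(24, Mul(Rational(8, 3), Mul(-7, -5))), 12) = Add(Add(24, Mul(Rational(8, 3), 35)), 12) = Add(Add(24, Rational(280, 3)), 12) = Add(Rational(352, 3), 12) = Rational(388, 3)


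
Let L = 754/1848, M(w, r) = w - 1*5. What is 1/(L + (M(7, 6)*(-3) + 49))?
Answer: 924/40109 ≈ 0.023037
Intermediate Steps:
M(w, r) = -5 + w (M(w, r) = w - 5 = -5 + w)
L = 377/924 (L = 754*(1/1848) = 377/924 ≈ 0.40801)
1/(L + (M(7, 6)*(-3) + 49)) = 1/(377/924 + ((-5 + 7)*(-3) + 49)) = 1/(377/924 + (2*(-3) + 49)) = 1/(377/924 + (-6 + 49)) = 1/(377/924 + 43) = 1/(40109/924) = 924/40109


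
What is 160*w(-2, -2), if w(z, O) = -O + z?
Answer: 0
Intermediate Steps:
w(z, O) = z - O
160*w(-2, -2) = 160*(-2 - 1*(-2)) = 160*(-2 + 2) = 160*0 = 0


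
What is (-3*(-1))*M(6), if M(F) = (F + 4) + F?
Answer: 48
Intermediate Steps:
M(F) = 4 + 2*F (M(F) = (4 + F) + F = 4 + 2*F)
(-3*(-1))*M(6) = (-3*(-1))*(4 + 2*6) = 3*(4 + 12) = 3*16 = 48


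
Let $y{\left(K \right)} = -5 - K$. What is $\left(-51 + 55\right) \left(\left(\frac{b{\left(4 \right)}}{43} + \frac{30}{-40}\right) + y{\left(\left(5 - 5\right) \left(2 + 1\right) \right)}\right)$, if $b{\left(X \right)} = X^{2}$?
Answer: $- \frac{925}{43} \approx -21.512$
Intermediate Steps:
$\left(-51 + 55\right) \left(\left(\frac{b{\left(4 \right)}}{43} + \frac{30}{-40}\right) + y{\left(\left(5 - 5\right) \left(2 + 1\right) \right)}\right) = \left(-51 + 55\right) \left(\left(\frac{4^{2}}{43} + \frac{30}{-40}\right) - \left(5 + \left(5 - 5\right) \left(2 + 1\right)\right)\right) = 4 \left(\left(16 \cdot \frac{1}{43} + 30 \left(- \frac{1}{40}\right)\right) - \left(5 + 0 \cdot 3\right)\right) = 4 \left(\left(\frac{16}{43} - \frac{3}{4}\right) - 5\right) = 4 \left(- \frac{65}{172} + \left(-5 + 0\right)\right) = 4 \left(- \frac{65}{172} - 5\right) = 4 \left(- \frac{925}{172}\right) = - \frac{925}{43}$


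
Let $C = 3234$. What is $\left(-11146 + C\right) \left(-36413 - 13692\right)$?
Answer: $396430760$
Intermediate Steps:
$\left(-11146 + C\right) \left(-36413 - 13692\right) = \left(-11146 + 3234\right) \left(-36413 - 13692\right) = \left(-7912\right) \left(-50105\right) = 396430760$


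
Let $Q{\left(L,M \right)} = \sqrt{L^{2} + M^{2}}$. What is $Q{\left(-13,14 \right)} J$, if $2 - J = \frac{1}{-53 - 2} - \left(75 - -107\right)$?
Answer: $\frac{10121 \sqrt{365}}{55} \approx 3515.7$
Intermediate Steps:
$J = \frac{10121}{55}$ ($J = 2 - \left(\frac{1}{-53 - 2} - \left(75 - -107\right)\right) = 2 - \left(\frac{1}{-55} - \left(75 + 107\right)\right) = 2 - \left(- \frac{1}{55} - 182\right) = 2 - - \frac{10011}{55} = 2 + \frac{10011}{55} = \frac{10121}{55} \approx 184.02$)
$Q{\left(-13,14 \right)} J = \sqrt{\left(-13\right)^{2} + 14^{2}} \cdot \frac{10121}{55} = \sqrt{169 + 196} \cdot \frac{10121}{55} = \sqrt{365} \cdot \frac{10121}{55} = \frac{10121 \sqrt{365}}{55}$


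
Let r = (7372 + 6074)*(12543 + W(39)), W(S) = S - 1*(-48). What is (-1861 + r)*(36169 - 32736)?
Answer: 582995901527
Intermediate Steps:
W(S) = 48 + S (W(S) = S + 48 = 48 + S)
r = 169822980 (r = (7372 + 6074)*(12543 + (48 + 39)) = 13446*(12543 + 87) = 13446*12630 = 169822980)
(-1861 + r)*(36169 - 32736) = (-1861 + 169822980)*(36169 - 32736) = 169821119*3433 = 582995901527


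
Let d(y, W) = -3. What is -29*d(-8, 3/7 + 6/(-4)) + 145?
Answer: 232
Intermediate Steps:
-29*d(-8, 3/7 + 6/(-4)) + 145 = -29*(-3) + 145 = 87 + 145 = 232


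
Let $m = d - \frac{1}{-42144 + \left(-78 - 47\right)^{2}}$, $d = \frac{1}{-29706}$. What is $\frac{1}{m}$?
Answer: $\frac{787773414}{3187} \approx 2.4718 \cdot 10^{5}$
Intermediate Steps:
$d = - \frac{1}{29706} \approx -3.3663 \cdot 10^{-5}$
$m = \frac{3187}{787773414}$ ($m = - \frac{1}{29706} - \frac{1}{-42144 + \left(-78 - 47\right)^{2}} = - \frac{1}{29706} - \frac{1}{-42144 + \left(-125\right)^{2}} = - \frac{1}{29706} - \frac{1}{-42144 + 15625} = - \frac{1}{29706} - \frac{1}{-26519} = - \frac{1}{29706} - - \frac{1}{26519} = - \frac{1}{29706} + \frac{1}{26519} = \frac{3187}{787773414} \approx 4.0456 \cdot 10^{-6}$)
$\frac{1}{m} = \frac{1}{\frac{3187}{787773414}} = \frac{787773414}{3187}$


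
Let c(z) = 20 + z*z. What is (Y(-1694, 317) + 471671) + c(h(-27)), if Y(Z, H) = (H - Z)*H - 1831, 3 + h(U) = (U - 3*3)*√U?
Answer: 1072364 + 648*I*√3 ≈ 1.0724e+6 + 1122.4*I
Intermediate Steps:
h(U) = -3 + √U*(-9 + U) (h(U) = -3 + (U - 3*3)*√U = -3 + (U - 9)*√U = -3 + (-9 + U)*√U = -3 + √U*(-9 + U))
c(z) = 20 + z²
Y(Z, H) = -1831 + H*(H - Z) (Y(Z, H) = H*(H - Z) - 1831 = -1831 + H*(H - Z))
(Y(-1694, 317) + 471671) + c(h(-27)) = ((-1831 + 317² - 1*317*(-1694)) + 471671) + (20 + (-3 + (-27)^(3/2) - 27*I*√3)²) = ((-1831 + 100489 + 536998) + 471671) + (20 + (-3 - 81*I*√3 - 27*I*√3)²) = (635656 + 471671) + (20 + (-3 - 81*I*√3 - 27*I*√3)²) = 1107327 + (20 + (-3 - 108*I*√3)²) = 1107347 + (-3 - 108*I*√3)²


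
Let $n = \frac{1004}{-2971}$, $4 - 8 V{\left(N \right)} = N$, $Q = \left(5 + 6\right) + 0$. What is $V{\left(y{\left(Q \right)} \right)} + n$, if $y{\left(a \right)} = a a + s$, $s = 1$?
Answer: $- \frac{179305}{11884} \approx -15.088$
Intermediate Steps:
$Q = 11$ ($Q = 11 + 0 = 11$)
$y{\left(a \right)} = 1 + a^{2}$ ($y{\left(a \right)} = a a + 1 = a^{2} + 1 = 1 + a^{2}$)
$V{\left(N \right)} = \frac{1}{2} - \frac{N}{8}$
$n = - \frac{1004}{2971}$ ($n = 1004 \left(- \frac{1}{2971}\right) = - \frac{1004}{2971} \approx -0.33793$)
$V{\left(y{\left(Q \right)} \right)} + n = \left(\frac{1}{2} - \frac{1 + 11^{2}}{8}\right) - \frac{1004}{2971} = \left(\frac{1}{2} - \frac{1 + 121}{8}\right) - \frac{1004}{2971} = \left(\frac{1}{2} - \frac{61}{4}\right) - \frac{1004}{2971} = - \frac{59}{4} - \frac{1004}{2971} = - \frac{179305}{11884}$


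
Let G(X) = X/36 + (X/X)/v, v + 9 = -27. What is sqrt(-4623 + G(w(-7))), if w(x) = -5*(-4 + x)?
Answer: 3*I*sqrt(2054)/2 ≈ 67.982*I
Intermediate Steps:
v = -36 (v = -9 - 27 = -36)
w(x) = 20 - 5*x
G(X) = -1/36 + X/36 (G(X) = X/36 + (X/X)/(-36) = X*(1/36) + 1*(-1/36) = X/36 - 1/36 = -1/36 + X/36)
sqrt(-4623 + G(w(-7))) = sqrt(-4623 + (-1/36 + (20 - 5*(-7))/36)) = sqrt(-4623 + (-1/36 + (20 + 35)/36)) = sqrt(-4623 + (-1/36 + (1/36)*55)) = sqrt(-4623 + (-1/36 + 55/36)) = sqrt(-4623 + 3/2) = sqrt(-9243/2) = 3*I*sqrt(2054)/2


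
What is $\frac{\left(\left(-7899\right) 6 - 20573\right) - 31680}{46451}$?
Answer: $- \frac{99647}{46451} \approx -2.1452$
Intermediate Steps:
$\frac{\left(\left(-7899\right) 6 - 20573\right) - 31680}{46451} = \left(\left(-47394 - 20573\right) - 31680\right) \frac{1}{46451} = \left(-67967 - 31680\right) \frac{1}{46451} = \left(-99647\right) \frac{1}{46451} = - \frac{99647}{46451}$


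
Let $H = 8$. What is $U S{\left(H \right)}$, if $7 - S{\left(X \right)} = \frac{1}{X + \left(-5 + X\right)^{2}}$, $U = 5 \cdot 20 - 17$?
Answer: $\frac{9794}{17} \approx 576.12$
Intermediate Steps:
$U = 83$ ($U = 100 - 17 = 83$)
$S{\left(X \right)} = 7 - \frac{1}{X + \left(-5 + X\right)^{2}}$
$U S{\left(H \right)} = 83 \frac{-1 + 7 \cdot 8 + 7 \left(-5 + 8\right)^{2}}{8 + \left(-5 + 8\right)^{2}} = 83 \frac{-1 + 56 + 7 \cdot 3^{2}}{8 + 3^{2}} = 83 \frac{-1 + 56 + 7 \cdot 9}{8 + 9} = 83 \frac{-1 + 56 + 63}{17} = 83 \cdot \frac{1}{17} \cdot 118 = 83 \cdot \frac{118}{17} = \frac{9794}{17}$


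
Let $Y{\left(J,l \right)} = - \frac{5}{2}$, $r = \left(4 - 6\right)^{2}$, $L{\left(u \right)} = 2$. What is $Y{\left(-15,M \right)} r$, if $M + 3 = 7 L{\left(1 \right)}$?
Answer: $-10$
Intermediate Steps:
$M = 11$ ($M = -3 + 7 \cdot 2 = -3 + 14 = 11$)
$r = 4$ ($r = \left(-2\right)^{2} = 4$)
$Y{\left(J,l \right)} = - \frac{5}{2}$ ($Y{\left(J,l \right)} = \left(-5\right) \frac{1}{2} = - \frac{5}{2}$)
$Y{\left(-15,M \right)} r = \left(- \frac{5}{2}\right) 4 = -10$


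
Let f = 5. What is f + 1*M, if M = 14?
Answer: 19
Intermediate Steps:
f + 1*M = 5 + 1*14 = 5 + 14 = 19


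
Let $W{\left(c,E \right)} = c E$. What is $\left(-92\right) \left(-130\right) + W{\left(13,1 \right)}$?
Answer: $11973$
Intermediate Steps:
$W{\left(c,E \right)} = E c$
$\left(-92\right) \left(-130\right) + W{\left(13,1 \right)} = \left(-92\right) \left(-130\right) + 1 \cdot 13 = 11960 + 13 = 11973$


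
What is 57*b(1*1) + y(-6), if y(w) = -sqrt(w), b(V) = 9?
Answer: 513 - I*sqrt(6) ≈ 513.0 - 2.4495*I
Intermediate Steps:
57*b(1*1) + y(-6) = 57*9 - sqrt(-6) = 513 - I*sqrt(6)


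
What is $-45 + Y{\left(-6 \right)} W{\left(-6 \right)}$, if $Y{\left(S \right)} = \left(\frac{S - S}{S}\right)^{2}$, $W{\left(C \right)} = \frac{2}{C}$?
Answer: $-45$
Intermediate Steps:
$Y{\left(S \right)} = 0$ ($Y{\left(S \right)} = \left(\frac{0}{S}\right)^{2} = 0^{2} = 0$)
$-45 + Y{\left(-6 \right)} W{\left(-6 \right)} = -45 + 0 \frac{2}{-6} = -45 + 0 \cdot 2 \left(- \frac{1}{6}\right) = -45 + 0 \left(- \frac{1}{3}\right) = -45 + 0 = -45$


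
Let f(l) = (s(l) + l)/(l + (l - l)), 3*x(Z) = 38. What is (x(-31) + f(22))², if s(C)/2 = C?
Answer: 2209/9 ≈ 245.44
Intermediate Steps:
x(Z) = 38/3 (x(Z) = (⅓)*38 = 38/3)
s(C) = 2*C
f(l) = 3 (f(l) = (2*l + l)/(l + (l - l)) = (3*l)/(l + 0) = (3*l)/l = 3)
(x(-31) + f(22))² = (38/3 + 3)² = (47/3)² = 2209/9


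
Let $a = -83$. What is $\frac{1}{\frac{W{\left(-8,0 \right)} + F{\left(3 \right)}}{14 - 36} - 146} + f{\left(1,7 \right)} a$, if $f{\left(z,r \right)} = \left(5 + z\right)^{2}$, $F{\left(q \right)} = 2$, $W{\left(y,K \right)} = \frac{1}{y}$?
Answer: $- \frac{76824644}{25711} \approx -2988.0$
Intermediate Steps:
$\frac{1}{\frac{W{\left(-8,0 \right)} + F{\left(3 \right)}}{14 - 36} - 146} + f{\left(1,7 \right)} a = \frac{1}{\frac{\frac{1}{-8} + 2}{14 - 36} - 146} + \left(5 + 1\right)^{2} \left(-83\right) = \frac{1}{\frac{- \frac{1}{8} + 2}{-22} - 146} + 6^{2} \left(-83\right) = \frac{1}{\frac{15}{8} \left(- \frac{1}{22}\right) - 146} + 36 \left(-83\right) = \frac{1}{- \frac{15}{176} - 146} - 2988 = \frac{1}{- \frac{25711}{176}} - 2988 = - \frac{176}{25711} - 2988 = - \frac{76824644}{25711}$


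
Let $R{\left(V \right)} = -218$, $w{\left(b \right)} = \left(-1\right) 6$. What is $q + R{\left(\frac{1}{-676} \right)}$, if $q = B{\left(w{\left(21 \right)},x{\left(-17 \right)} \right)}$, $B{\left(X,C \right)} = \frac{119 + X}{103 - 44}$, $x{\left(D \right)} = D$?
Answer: $- \frac{12749}{59} \approx -216.08$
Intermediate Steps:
$w{\left(b \right)} = -6$
$B{\left(X,C \right)} = \frac{119}{59} + \frac{X}{59}$ ($B{\left(X,C \right)} = \frac{119 + X}{59} = \left(119 + X\right) \frac{1}{59} = \frac{119}{59} + \frac{X}{59}$)
$q = \frac{113}{59}$ ($q = \frac{119}{59} + \frac{1}{59} \left(-6\right) = \frac{119}{59} - \frac{6}{59} = \frac{113}{59} \approx 1.9153$)
$q + R{\left(\frac{1}{-676} \right)} = \frac{113}{59} - 218 = - \frac{12749}{59}$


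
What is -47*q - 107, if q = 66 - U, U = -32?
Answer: -4713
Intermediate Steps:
q = 98 (q = 66 - 1*(-32) = 66 + 32 = 98)
-47*q - 107 = -47*98 - 107 = -4606 - 107 = -4713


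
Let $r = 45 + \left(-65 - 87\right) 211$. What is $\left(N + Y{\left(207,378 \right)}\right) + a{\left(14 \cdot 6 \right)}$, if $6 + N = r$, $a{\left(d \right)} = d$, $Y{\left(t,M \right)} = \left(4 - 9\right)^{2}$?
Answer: $-31924$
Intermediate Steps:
$Y{\left(t,M \right)} = 25$ ($Y{\left(t,M \right)} = \left(-5\right)^{2} = 25$)
$r = -32027$ ($r = 45 - 32072 = -32027$)
$N = -32033$ ($N = -6 - 32027 = -32033$)
$\left(N + Y{\left(207,378 \right)}\right) + a{\left(14 \cdot 6 \right)} = \left(-32033 + 25\right) + 14 \cdot 6 = -32008 + 84 = -31924$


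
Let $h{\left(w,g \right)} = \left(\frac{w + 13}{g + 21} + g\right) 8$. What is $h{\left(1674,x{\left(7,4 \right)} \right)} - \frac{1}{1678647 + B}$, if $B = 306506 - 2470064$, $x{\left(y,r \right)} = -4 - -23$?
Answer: $\frac{1186577222}{2424555} \approx 489.4$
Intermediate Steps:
$x{\left(y,r \right)} = 19$ ($x{\left(y,r \right)} = -4 + 23 = 19$)
$B = -2163558$ ($B = 306506 - 2470064 = -2163558$)
$h{\left(w,g \right)} = 8 g + \frac{8 \left(13 + w\right)}{21 + g}$ ($h{\left(w,g \right)} = \left(\frac{13 + w}{21 + g} + g\right) 8 = \left(g + \frac{13 + w}{21 + g}\right) 8 = 8 g + \frac{8 \left(13 + w\right)}{21 + g}$)
$h{\left(1674,x{\left(7,4 \right)} \right)} - \frac{1}{1678647 + B} = \frac{8 \left(13 + 1674 + 19^{2} + 21 \cdot 19\right)}{21 + 19} - \frac{1}{1678647 - 2163558} = \frac{8 \left(13 + 1674 + 361 + 399\right)}{40} - \frac{1}{-484911} = 8 \cdot \frac{1}{40} \cdot 2447 - - \frac{1}{484911} = \frac{2447}{5} + \frac{1}{484911} = \frac{1186577222}{2424555}$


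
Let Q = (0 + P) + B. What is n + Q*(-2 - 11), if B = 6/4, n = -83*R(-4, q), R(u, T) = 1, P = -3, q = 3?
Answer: -127/2 ≈ -63.500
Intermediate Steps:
n = -83 (n = -83*1 = -83)
B = 3/2 (B = 6*(¼) = 3/2 ≈ 1.5000)
Q = -3/2 (Q = (0 - 3) + 3/2 = -3 + 3/2 = -3/2 ≈ -1.5000)
n + Q*(-2 - 11) = -83 - 3*(-2 - 11)/2 = -83 - 3/2*(-13) = -83 + 39/2 = -127/2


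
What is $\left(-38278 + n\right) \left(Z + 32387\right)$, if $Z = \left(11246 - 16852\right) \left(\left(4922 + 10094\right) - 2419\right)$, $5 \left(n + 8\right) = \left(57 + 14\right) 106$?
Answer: $2596224077216$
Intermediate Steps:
$n = \frac{7486}{5}$ ($n = -8 + \frac{\left(57 + 14\right) 106}{5} = -8 + \frac{71 \cdot 106}{5} = -8 + \frac{1}{5} \cdot 7526 = -8 + \frac{7526}{5} = \frac{7486}{5} \approx 1497.2$)
$Z = -70618782$ ($Z = - 5606 \left(15016 - 2419\right) = \left(-5606\right) 12597 = -70618782$)
$\left(-38278 + n\right) \left(Z + 32387\right) = \left(-38278 + \frac{7486}{5}\right) \left(-70618782 + 32387\right) = \left(- \frac{183904}{5}\right) \left(-70586395\right) = 2596224077216$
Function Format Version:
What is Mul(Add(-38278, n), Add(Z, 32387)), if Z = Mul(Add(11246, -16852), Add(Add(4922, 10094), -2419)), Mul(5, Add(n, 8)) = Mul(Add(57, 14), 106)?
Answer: 2596224077216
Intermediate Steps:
n = Rational(7486, 5) (n = Add(-8, Mul(Rational(1, 5), Mul(Add(57, 14), 106))) = Add(-8, Mul(Rational(1, 5), Mul(71, 106))) = Add(-8, Mul(Rational(1, 5), 7526)) = Add(-8, Rational(7526, 5)) = Rational(7486, 5) ≈ 1497.2)
Z = -70618782 (Z = Mul(-5606, Add(15016, -2419)) = Mul(-5606, 12597) = -70618782)
Mul(Add(-38278, n), Add(Z, 32387)) = Mul(Add(-38278, Rational(7486, 5)), Add(-70618782, 32387)) = Mul(Rational(-183904, 5), -70586395) = 2596224077216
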